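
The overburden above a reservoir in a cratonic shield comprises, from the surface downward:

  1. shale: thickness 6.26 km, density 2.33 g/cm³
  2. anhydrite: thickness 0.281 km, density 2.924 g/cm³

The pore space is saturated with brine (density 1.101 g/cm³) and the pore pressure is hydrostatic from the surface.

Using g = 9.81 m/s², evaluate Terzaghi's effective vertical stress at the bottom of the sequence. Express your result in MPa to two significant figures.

80 MPa

Overburden (lithostatic) stress σ_v:
shale: 2330 kg/m³ × 9.81 m/s² × 6260 m = 1.431×10^8 Pa = 143.1 MPa
anhydrite: 2924 kg/m³ × 9.81 m/s² × 281 m = 8.060×10^6 Pa = 8.060 MPa
Total = 143.1 + 8.060 = 151.15 MPa
Pore pressure P_p = 1101 kg/m³ × 9.81 m/s² × 6541 m = 7.065×10^7 Pa = 70.65 MPa
Effective stress σ' = σ_v − P_p = 151.1 − 70.65 = 80.499 MPa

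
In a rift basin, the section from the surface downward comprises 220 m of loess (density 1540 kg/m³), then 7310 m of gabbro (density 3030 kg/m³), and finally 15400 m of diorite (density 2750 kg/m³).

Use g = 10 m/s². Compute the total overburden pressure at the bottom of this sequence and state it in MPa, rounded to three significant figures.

loess: 1540 kg/m³ × 10 m/s² × 220 m = 3.388×10^6 Pa = 3.388 MPa
gabbro: 3030 kg/m³ × 10 m/s² × 7310 m = 2.215×10^8 Pa = 221.5 MPa
diorite: 2750 kg/m³ × 10 m/s² × 15400 m = 4.235×10^8 Pa = 423.5 MPa
Total = 3.388 + 221.5 + 423.5 = 648.38 MPa

648 MPa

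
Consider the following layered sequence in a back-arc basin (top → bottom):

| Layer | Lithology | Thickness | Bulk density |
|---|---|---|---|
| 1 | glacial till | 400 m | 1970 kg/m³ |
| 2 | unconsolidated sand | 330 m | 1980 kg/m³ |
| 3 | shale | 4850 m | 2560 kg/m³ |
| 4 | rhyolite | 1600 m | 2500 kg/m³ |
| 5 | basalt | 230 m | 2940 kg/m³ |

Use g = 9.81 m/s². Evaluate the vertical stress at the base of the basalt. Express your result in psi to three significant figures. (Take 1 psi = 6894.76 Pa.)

glacial till: 1970 kg/m³ × 9.81 m/s² × 400 m = 7.730×10^6 Pa = 1121 psi
unconsolidated sand: 1980 kg/m³ × 9.81 m/s² × 330 m = 6.410×10^6 Pa = 929.7 psi
shale: 2560 kg/m³ × 9.81 m/s² × 4850 m = 1.218×10^8 Pa = 17666 psi
rhyolite: 2500 kg/m³ × 9.81 m/s² × 1600 m = 3.924×10^7 Pa = 5691 psi
basalt: 2940 kg/m³ × 9.81 m/s² × 230 m = 6.634×10^6 Pa = 962.1 psi
Total = 1121 + 929.7 + 17666 + 5691 + 962.1 = 26370 psi

26400 psi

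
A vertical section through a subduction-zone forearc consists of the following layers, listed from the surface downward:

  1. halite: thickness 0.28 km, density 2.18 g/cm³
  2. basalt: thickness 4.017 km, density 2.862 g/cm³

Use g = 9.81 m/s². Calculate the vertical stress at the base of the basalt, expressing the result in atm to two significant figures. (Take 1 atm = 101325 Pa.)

1200 atm

halite: 2180 kg/m³ × 9.81 m/s² × 280 m = 5.988×10^6 Pa = 59.10 atm
basalt: 2862 kg/m³ × 9.81 m/s² × 4017 m = 1.128×10^8 Pa = 1113 atm
Total = 59.10 + 1113 = 1172.2 atm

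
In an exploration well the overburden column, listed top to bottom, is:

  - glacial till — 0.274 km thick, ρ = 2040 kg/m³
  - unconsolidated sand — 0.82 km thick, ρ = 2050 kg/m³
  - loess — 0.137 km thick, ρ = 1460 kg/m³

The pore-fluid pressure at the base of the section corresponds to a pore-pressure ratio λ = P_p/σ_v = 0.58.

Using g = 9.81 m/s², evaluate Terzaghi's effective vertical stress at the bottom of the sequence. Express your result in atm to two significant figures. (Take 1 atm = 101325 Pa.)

99 atm

Overburden (lithostatic) stress σ_v:
glacial till: 2040 kg/m³ × 9.81 m/s² × 274 m = 5.483×10^6 Pa = 5.483 MPa
unconsolidated sand: 2050 kg/m³ × 9.81 m/s² × 820 m = 1.649×10^7 Pa = 16.49 MPa
loess: 1460 kg/m³ × 9.81 m/s² × 137 m = 1.962×10^6 Pa = 1.962 MPa
Total = 5.483 + 16.49 + 1.962 = 23.936 MPa
Pore pressure P_p = λ·σ_v = 0.58 × 23.94 MPa = 13.88 MPa
Effective stress σ' = σ_v − P_p = 23.94 − 13.88 = 10.053 MPa = 99.217 atm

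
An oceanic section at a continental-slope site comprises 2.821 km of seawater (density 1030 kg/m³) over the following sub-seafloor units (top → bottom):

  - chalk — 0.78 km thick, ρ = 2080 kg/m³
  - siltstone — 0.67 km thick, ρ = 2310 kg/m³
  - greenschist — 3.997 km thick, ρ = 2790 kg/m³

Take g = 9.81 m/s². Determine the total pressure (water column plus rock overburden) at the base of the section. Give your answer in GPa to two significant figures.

0.17 GPa

seawater: 1030 kg/m³ × 9.81 m/s² × 2821 m = 2.850×10^7 Pa = 0.02850 GPa
chalk: 2080 kg/m³ × 9.81 m/s² × 780 m = 1.592×10^7 Pa = 0.01592 GPa
siltstone: 2310 kg/m³ × 9.81 m/s² × 670 m = 1.518×10^7 Pa = 0.01518 GPa
greenschist: 2790 kg/m³ × 9.81 m/s² × 3997 m = 1.094×10^8 Pa = 0.1094 GPa
Total = 0.02850 + 0.01592 + 0.01518 + 0.1094 = 0.16900 GPa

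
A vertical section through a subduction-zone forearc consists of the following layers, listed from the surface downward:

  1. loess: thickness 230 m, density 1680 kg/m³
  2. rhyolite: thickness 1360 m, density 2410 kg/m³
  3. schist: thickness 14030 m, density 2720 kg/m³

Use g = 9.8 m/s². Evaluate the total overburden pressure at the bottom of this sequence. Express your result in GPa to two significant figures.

0.41 GPa

loess: 1680 kg/m³ × 9.8 m/s² × 230 m = 3.787×10^6 Pa = 3.787×10^-3 GPa
rhyolite: 2410 kg/m³ × 9.8 m/s² × 1360 m = 3.212×10^7 Pa = 0.03212 GPa
schist: 2720 kg/m³ × 9.8 m/s² × 14030 m = 3.740×10^8 Pa = 0.3740 GPa
Total = 3.787×10^-3 + 0.03212 + 0.3740 = 0.40989 GPa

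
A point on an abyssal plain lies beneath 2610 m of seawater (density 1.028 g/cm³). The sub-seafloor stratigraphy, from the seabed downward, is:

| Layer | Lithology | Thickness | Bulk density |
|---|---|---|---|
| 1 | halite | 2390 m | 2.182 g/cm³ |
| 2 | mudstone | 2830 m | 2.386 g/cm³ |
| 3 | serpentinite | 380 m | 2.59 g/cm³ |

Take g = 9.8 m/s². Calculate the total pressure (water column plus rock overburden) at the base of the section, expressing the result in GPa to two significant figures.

0.15 GPa

seawater: 1028 kg/m³ × 9.8 m/s² × 2610 m = 2.629×10^7 Pa = 0.02629 GPa
halite: 2182 kg/m³ × 9.8 m/s² × 2390 m = 5.111×10^7 Pa = 0.05111 GPa
mudstone: 2386 kg/m³ × 9.8 m/s² × 2830 m = 6.617×10^7 Pa = 0.06617 GPa
serpentinite: 2590 kg/m³ × 9.8 m/s² × 380 m = 9.645×10^6 Pa = 9.645×10^-3 GPa
Total = 0.02629 + 0.05111 + 0.06617 + 9.645×10^-3 = 0.15322 GPa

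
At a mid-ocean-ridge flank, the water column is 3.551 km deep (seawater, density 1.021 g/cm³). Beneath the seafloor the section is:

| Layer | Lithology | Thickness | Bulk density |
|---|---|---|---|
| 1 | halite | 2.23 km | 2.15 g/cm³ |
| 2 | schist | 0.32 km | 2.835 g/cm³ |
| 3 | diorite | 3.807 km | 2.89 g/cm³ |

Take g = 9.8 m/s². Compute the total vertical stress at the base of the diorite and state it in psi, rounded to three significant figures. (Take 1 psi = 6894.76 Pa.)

seawater: 1021 kg/m³ × 9.8 m/s² × 3551 m = 3.553×10^7 Pa = 5153 psi
halite: 2150 kg/m³ × 9.8 m/s² × 2230 m = 4.699×10^7 Pa = 6815 psi
schist: 2835 kg/m³ × 9.8 m/s² × 320 m = 8.891×10^6 Pa = 1289 psi
diorite: 2890 kg/m³ × 9.8 m/s² × 3807 m = 1.078×10^8 Pa = 15638 psi
Total = 5153 + 6815 + 1289 + 15638 = 28896 psi

28900 psi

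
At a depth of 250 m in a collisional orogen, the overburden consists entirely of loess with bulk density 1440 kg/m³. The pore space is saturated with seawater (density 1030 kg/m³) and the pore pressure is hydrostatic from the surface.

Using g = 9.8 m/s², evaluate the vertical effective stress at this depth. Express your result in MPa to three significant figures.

Overburden (lithostatic) stress σ_v:
loess: 1440 kg/m³ × 9.8 m/s² × 250 m = 3.528×10^6 Pa = 3.528 MPa
Pore pressure P_p = 1030 kg/m³ × 9.8 m/s² × 250 m = 2.523×10^6 Pa = 2.523 MPa
Effective stress σ' = σ_v − P_p = 3.528 − 2.523 = 1.0045 MPa

1.00 MPa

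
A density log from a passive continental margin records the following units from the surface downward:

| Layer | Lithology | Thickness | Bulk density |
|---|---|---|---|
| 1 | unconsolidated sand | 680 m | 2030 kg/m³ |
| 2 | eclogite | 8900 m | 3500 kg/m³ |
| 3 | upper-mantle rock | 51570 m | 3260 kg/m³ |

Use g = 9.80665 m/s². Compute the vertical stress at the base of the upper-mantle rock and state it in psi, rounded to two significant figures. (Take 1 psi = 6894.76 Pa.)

290000 psi

unconsolidated sand: 2030 kg/m³ × 9.80665 m/s² × 680 m = 1.354×10^7 Pa = 1963 psi
eclogite: 3500 kg/m³ × 9.80665 m/s² × 8900 m = 3.055×10^8 Pa = 44306 psi
upper-mantle rock: 3260 kg/m³ × 9.80665 m/s² × 51570 m = 1.649×10^9 Pa = 2.391×10^5 psi
Total = 1963 + 44306 + 2.391×10^5 = 2.8539×10^5 psi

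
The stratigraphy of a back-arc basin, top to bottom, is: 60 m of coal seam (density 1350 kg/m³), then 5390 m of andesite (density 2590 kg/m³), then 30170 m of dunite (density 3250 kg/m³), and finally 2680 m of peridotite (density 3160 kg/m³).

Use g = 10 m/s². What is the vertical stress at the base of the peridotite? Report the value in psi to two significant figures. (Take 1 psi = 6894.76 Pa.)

170000 psi

coal seam: 1350 kg/m³ × 10 m/s² × 60 m = 8.100×10^5 Pa = 117.5 psi
andesite: 2590 kg/m³ × 10 m/s² × 5390 m = 1.396×10^8 Pa = 20247 psi
dunite: 3250 kg/m³ × 10 m/s² × 30170 m = 9.805×10^8 Pa = 1.422×10^5 psi
peridotite: 3160 kg/m³ × 10 m/s² × 2680 m = 8.469×10^7 Pa = 12283 psi
Total = 117.5 + 20247 + 1.422×10^5 + 12283 = 1.7486×10^5 psi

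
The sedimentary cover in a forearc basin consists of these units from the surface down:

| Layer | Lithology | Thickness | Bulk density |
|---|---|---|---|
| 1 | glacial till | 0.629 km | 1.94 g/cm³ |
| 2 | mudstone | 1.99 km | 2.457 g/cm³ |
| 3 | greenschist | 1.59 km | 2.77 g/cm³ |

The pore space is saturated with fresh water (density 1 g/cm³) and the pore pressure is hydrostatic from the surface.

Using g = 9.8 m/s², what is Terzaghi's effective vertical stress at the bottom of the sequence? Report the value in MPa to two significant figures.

Overburden (lithostatic) stress σ_v:
glacial till: 1940 kg/m³ × 9.8 m/s² × 629 m = 1.196×10^7 Pa = 11.96 MPa
mudstone: 2457 kg/m³ × 9.8 m/s² × 1990 m = 4.792×10^7 Pa = 47.92 MPa
greenschist: 2770 kg/m³ × 9.8 m/s² × 1590 m = 4.316×10^7 Pa = 43.16 MPa
Total = 11.96 + 47.92 + 43.16 = 103.04 MPa
Pore pressure P_p = 1000 kg/m³ × 9.8 m/s² × 4209 m = 4.125×10^7 Pa = 41.25 MPa
Effective stress σ' = σ_v − P_p = 103.0 − 41.25 = 61.789 MPa

62 MPa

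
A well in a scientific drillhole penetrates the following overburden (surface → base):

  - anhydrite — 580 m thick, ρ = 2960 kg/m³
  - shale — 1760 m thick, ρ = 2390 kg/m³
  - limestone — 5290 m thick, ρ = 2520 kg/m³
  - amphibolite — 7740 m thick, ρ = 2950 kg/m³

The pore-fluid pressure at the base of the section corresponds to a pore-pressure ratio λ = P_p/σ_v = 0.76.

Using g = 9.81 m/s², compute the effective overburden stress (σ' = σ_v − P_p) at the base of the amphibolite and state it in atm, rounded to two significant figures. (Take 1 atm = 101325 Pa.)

Overburden (lithostatic) stress σ_v:
anhydrite: 2960 kg/m³ × 9.81 m/s² × 580 m = 1.684×10^7 Pa = 16.84 MPa
shale: 2390 kg/m³ × 9.81 m/s² × 1760 m = 4.126×10^7 Pa = 41.26 MPa
limestone: 2520 kg/m³ × 9.81 m/s² × 5290 m = 1.308×10^8 Pa = 130.8 MPa
amphibolite: 2950 kg/m³ × 9.81 m/s² × 7740 m = 2.240×10^8 Pa = 224.0 MPa
Total = 16.84 + 41.26 + 130.8 + 224.0 = 412.87 MPa
Pore pressure P_p = λ·σ_v = 0.76 × 412.9 MPa = 313.8 MPa
Effective stress σ' = σ_v − P_p = 412.9 − 313.8 = 99.090 MPa = 977.94 atm

980 atm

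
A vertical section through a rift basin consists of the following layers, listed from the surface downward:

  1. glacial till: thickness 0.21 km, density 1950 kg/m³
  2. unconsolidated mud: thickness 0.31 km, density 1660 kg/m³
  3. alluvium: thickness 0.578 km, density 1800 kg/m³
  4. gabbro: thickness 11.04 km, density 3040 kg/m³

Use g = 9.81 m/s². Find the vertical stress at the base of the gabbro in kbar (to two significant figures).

3.5 kbar

glacial till: 1950 kg/m³ × 9.81 m/s² × 210 m = 4.017×10^6 Pa = 0.04017 kbar
unconsolidated mud: 1660 kg/m³ × 9.81 m/s² × 310 m = 5.048×10^6 Pa = 0.05048 kbar
alluvium: 1800 kg/m³ × 9.81 m/s² × 578 m = 1.021×10^7 Pa = 0.1021 kbar
gabbro: 3040 kg/m³ × 9.81 m/s² × 11040 m = 3.292×10^8 Pa = 3.292 kbar
Total = 0.04017 + 0.05048 + 0.1021 + 3.292 = 3.4851 kbar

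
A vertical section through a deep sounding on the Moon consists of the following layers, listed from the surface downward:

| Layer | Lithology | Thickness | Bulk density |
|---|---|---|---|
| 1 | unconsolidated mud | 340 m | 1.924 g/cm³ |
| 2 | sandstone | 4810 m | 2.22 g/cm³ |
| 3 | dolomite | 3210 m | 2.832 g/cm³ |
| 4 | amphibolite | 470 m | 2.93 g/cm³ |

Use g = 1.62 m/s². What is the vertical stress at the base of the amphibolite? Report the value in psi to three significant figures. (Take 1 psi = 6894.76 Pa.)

5120 psi

unconsolidated mud: 1924 kg/m³ × 1.62 m/s² × 340 m = 1.060×10^6 Pa = 153.7 psi
sandstone: 2220 kg/m³ × 1.62 m/s² × 4810 m = 1.730×10^7 Pa = 2509 psi
dolomite: 2832 kg/m³ × 1.62 m/s² × 3210 m = 1.473×10^7 Pa = 2136 psi
amphibolite: 2930 kg/m³ × 1.62 m/s² × 470 m = 2.231×10^6 Pa = 323.6 psi
Total = 153.7 + 2509 + 2136 + 323.6 = 5122.2 psi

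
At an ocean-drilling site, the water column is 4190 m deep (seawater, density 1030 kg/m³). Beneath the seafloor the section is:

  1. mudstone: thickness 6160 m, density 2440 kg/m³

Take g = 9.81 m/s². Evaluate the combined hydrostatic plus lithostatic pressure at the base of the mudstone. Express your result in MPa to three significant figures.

190 MPa

seawater: 1030 kg/m³ × 9.81 m/s² × 4190 m = 4.234×10^7 Pa = 42.34 MPa
mudstone: 2440 kg/m³ × 9.81 m/s² × 6160 m = 1.474×10^8 Pa = 147.4 MPa
Total = 42.34 + 147.4 = 189.79 MPa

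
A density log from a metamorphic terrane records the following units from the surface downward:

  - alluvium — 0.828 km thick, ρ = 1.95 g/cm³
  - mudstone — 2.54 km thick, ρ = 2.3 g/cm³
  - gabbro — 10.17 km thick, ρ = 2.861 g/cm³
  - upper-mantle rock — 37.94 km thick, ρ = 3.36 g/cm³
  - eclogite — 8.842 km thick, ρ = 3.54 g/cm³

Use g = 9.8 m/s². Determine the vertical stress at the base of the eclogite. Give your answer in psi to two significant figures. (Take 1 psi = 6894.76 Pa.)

alluvium: 1950 kg/m³ × 9.8 m/s² × 828 m = 1.582×10^7 Pa = 2295 psi
mudstone: 2300 kg/m³ × 9.8 m/s² × 2540 m = 5.725×10^7 Pa = 8304 psi
gabbro: 2861 kg/m³ × 9.8 m/s² × 10170 m = 2.851×10^8 Pa = 41357 psi
upper-mantle rock: 3360 kg/m³ × 9.8 m/s² × 37940 m = 1.249×10^9 Pa = 1.812×10^5 psi
eclogite: 3540 kg/m³ × 9.8 m/s² × 8842 m = 3.067×10^8 Pa = 44490 psi
Total = 2295 + 8304 + 41357 + 1.812×10^5 + 44490 = 2.7764×10^5 psi

280000 psi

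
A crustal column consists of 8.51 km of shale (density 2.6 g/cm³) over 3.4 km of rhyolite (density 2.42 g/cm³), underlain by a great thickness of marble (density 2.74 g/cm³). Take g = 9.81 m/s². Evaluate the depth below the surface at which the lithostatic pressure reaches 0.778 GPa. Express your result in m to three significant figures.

Pressure at base of upper layers: 2600×9.81×8510 + 2420×9.81×3400 = 2.978×10^8 Pa = 0.2978 GPa
Remaining pressure to be supplied by marble: 7.780×10^8 − 2.978×10^8 = 4.802×10^8 Pa
Additional depth in marble = 4.802×10^8 Pa / (2740 kg/m³ × 9.81 m/s²) = 17866 m
Total depth = 11910 m + 17866 m = 29776 m

29800 m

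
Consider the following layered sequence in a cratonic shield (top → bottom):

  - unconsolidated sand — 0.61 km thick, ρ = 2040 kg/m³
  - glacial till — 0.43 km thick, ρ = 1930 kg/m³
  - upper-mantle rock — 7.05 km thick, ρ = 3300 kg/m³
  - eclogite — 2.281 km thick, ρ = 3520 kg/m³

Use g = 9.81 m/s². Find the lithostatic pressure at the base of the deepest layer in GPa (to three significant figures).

0.327 GPa

unconsolidated sand: 2040 kg/m³ × 9.81 m/s² × 610 m = 1.221×10^7 Pa = 0.01221 GPa
glacial till: 1930 kg/m³ × 9.81 m/s² × 430 m = 8.141×10^6 Pa = 8.141×10^-3 GPa
upper-mantle rock: 3300 kg/m³ × 9.81 m/s² × 7050 m = 2.282×10^8 Pa = 0.2282 GPa
eclogite: 3520 kg/m³ × 9.81 m/s² × 2281 m = 7.877×10^7 Pa = 0.07877 GPa
Total = 0.01221 + 8.141×10^-3 + 0.2282 + 0.07877 = 0.32734 GPa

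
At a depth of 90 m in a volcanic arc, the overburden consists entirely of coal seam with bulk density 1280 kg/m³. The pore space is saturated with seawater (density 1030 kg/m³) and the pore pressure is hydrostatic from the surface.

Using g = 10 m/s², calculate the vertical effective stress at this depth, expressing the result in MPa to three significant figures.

Overburden (lithostatic) stress σ_v:
coal seam: 1280 kg/m³ × 10 m/s² × 90 m = 1.152×10^6 Pa = 1.152 MPa
Pore pressure P_p = 1030 kg/m³ × 10 m/s² × 90 m = 9.270×10^5 Pa = 0.9270 MPa
Effective stress σ' = σ_v − P_p = 1.152 − 0.9270 = 0.22500 MPa

0.225 MPa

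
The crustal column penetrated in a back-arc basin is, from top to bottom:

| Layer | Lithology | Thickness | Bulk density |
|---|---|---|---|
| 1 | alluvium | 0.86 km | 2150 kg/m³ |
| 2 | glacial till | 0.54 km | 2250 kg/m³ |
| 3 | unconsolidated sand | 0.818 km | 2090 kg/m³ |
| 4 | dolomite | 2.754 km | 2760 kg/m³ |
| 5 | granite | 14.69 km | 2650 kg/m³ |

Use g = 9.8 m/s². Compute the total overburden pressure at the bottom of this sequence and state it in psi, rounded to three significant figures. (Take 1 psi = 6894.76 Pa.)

alluvium: 2150 kg/m³ × 9.8 m/s² × 860 m = 1.812×10^7 Pa = 2628 psi
glacial till: 2250 kg/m³ × 9.8 m/s² × 540 m = 1.191×10^7 Pa = 1727 psi
unconsolidated sand: 2090 kg/m³ × 9.8 m/s² × 818 m = 1.675×10^7 Pa = 2430 psi
dolomite: 2760 kg/m³ × 9.8 m/s² × 2754 m = 7.449×10^7 Pa = 10804 psi
granite: 2650 kg/m³ × 9.8 m/s² × 14690 m = 3.815×10^8 Pa = 55332 psi
Total = 2628 + 1727 + 2430 + 10804 + 55332 = 72921 psi

72900 psi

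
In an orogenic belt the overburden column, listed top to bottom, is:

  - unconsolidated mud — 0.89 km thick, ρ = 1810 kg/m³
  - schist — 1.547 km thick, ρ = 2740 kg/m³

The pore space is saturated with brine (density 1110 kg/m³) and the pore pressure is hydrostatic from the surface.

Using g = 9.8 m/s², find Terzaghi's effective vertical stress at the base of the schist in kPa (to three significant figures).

Overburden (lithostatic) stress σ_v:
unconsolidated mud: 1810 kg/m³ × 9.8 m/s² × 890 m = 1.579×10^7 Pa = 15.79 MPa
schist: 2740 kg/m³ × 9.8 m/s² × 1547 m = 4.154×10^7 Pa = 41.54 MPa
Total = 15.79 + 41.54 = 57.327 MPa
Pore pressure P_p = 1110 kg/m³ × 9.8 m/s² × 2437 m = 2.651×10^7 Pa = 26.51 MPa
Effective stress σ' = σ_v − P_p = 57.33 − 26.51 = 30.817 MPa = 30817 kPa

30800 kPa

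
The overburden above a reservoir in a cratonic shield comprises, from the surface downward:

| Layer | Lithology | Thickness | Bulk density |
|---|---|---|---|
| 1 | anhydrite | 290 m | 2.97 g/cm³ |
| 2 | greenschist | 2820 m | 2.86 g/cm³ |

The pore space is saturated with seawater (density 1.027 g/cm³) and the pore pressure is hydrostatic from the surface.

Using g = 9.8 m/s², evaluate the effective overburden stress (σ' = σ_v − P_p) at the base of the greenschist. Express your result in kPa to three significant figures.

Overburden (lithostatic) stress σ_v:
anhydrite: 2970 kg/m³ × 9.8 m/s² × 290 m = 8.441×10^6 Pa = 8.441 MPa
greenschist: 2860 kg/m³ × 9.8 m/s² × 2820 m = 7.904×10^7 Pa = 79.04 MPa
Total = 8.441 + 79.04 = 87.480 MPa
Pore pressure P_p = 1027 kg/m³ × 9.8 m/s² × 3110 m = 3.130×10^7 Pa = 31.30 MPa
Effective stress σ' = σ_v − P_p = 87.48 − 31.30 = 56.179 MPa = 56179 kPa

56200 kPa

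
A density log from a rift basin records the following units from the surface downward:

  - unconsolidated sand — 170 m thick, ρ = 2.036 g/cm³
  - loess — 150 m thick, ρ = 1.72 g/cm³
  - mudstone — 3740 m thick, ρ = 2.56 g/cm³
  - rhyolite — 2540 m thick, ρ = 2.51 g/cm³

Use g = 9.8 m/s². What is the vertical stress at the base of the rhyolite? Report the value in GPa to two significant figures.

unconsolidated sand: 2036 kg/m³ × 9.8 m/s² × 170 m = 3.392×10^6 Pa = 3.392×10^-3 GPa
loess: 1720 kg/m³ × 9.8 m/s² × 150 m = 2.528×10^6 Pa = 2.528×10^-3 GPa
mudstone: 2560 kg/m³ × 9.8 m/s² × 3740 m = 9.383×10^7 Pa = 0.09383 GPa
rhyolite: 2510 kg/m³ × 9.8 m/s² × 2540 m = 6.248×10^7 Pa = 0.06248 GPa
Total = 3.392×10^-3 + 2.528×10^-3 + 0.09383 + 0.06248 = 0.16223 GPa

0.16 GPa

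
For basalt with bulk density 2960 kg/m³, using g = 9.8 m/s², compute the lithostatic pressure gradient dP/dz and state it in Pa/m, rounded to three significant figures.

29000 Pa/m

dP/dz = ρg = 2960 kg/m³ × 9.8 m/s² = 29008 Pa/m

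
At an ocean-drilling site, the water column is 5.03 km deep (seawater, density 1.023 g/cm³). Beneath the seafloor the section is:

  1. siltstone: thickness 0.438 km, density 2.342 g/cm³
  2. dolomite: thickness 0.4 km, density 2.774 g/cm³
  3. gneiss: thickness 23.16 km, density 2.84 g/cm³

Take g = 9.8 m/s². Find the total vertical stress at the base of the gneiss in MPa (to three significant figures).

716 MPa

seawater: 1023 kg/m³ × 9.8 m/s² × 5030 m = 5.043×10^7 Pa = 50.43 MPa
siltstone: 2342 kg/m³ × 9.8 m/s² × 438 m = 1.005×10^7 Pa = 10.05 MPa
dolomite: 2774 kg/m³ × 9.8 m/s² × 400 m = 1.087×10^7 Pa = 10.87 MPa
gneiss: 2840 kg/m³ × 9.8 m/s² × 23160 m = 6.446×10^8 Pa = 644.6 MPa
Total = 50.43 + 10.05 + 10.87 + 644.6 = 715.94 MPa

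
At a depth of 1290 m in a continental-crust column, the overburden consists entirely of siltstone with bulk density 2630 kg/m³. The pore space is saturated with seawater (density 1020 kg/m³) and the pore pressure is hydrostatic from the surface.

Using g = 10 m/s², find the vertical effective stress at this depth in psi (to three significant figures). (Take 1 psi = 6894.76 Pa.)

Overburden (lithostatic) stress σ_v:
siltstone: 2630 kg/m³ × 10 m/s² × 1290 m = 3.393×10^7 Pa = 33.93 MPa
Pore pressure P_p = 1020 kg/m³ × 10 m/s² × 1290 m = 1.316×10^7 Pa = 13.16 MPa
Effective stress σ' = σ_v − P_p = 33.93 − 13.16 = 20.769 MPa = 3012.3 psi

3010 psi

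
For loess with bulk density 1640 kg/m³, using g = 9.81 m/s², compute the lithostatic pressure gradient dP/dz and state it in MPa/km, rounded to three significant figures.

16.1 MPa/km

dP/dz = ρg = 1640 kg/m³ × 9.81 m/s² = 16088 Pa/m
= 16088 Pa/m × (1 MPa/km / 1000.0 Pa/m) = 16.088 MPa/km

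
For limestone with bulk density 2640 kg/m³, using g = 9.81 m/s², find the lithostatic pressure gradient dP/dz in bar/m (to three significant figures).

dP/dz = ρg = 2640 kg/m³ × 9.81 m/s² = 25898 Pa/m
= 25898 Pa/m × (1 bar/m / 1.0000×10^5 Pa/m) = 0.25898 bar/m

0.259 bar/m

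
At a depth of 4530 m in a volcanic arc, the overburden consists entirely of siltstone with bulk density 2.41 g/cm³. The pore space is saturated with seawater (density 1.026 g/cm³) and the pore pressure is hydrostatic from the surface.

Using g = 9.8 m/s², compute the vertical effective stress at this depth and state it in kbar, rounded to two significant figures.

Overburden (lithostatic) stress σ_v:
siltstone: 2410 kg/m³ × 9.8 m/s² × 4530 m = 1.070×10^8 Pa = 107.0 MPa
Pore pressure P_p = 1026 kg/m³ × 9.8 m/s² × 4530 m = 4.555×10^7 Pa = 45.55 MPa
Effective stress σ' = σ_v − P_p = 107.0 − 45.55 = 61.441 MPa = 0.61441 kbar

0.61 kbar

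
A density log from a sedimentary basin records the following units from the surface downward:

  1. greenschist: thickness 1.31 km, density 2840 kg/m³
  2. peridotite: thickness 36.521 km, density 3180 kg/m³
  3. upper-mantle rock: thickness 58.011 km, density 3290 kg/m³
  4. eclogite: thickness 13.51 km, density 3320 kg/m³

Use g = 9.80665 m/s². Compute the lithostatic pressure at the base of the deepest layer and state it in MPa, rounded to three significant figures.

3490 MPa

greenschist: 2840 kg/m³ × 9.80665 m/s² × 1310 m = 3.648×10^7 Pa = 36.48 MPa
peridotite: 3180 kg/m³ × 9.80665 m/s² × 36521 m = 1.139×10^9 Pa = 1139 MPa
upper-mantle rock: 3290 kg/m³ × 9.80665 m/s² × 58011 m = 1.872×10^9 Pa = 1872 MPa
eclogite: 3320 kg/m³ × 9.80665 m/s² × 13510 m = 4.399×10^8 Pa = 439.9 MPa
Total = 36.48 + 1139 + 1872 + 439.9 = 3486.9 MPa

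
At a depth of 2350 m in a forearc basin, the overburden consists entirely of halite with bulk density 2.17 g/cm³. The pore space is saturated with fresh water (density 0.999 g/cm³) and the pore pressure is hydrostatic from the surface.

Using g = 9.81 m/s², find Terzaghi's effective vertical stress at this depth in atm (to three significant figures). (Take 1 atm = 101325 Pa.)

Overburden (lithostatic) stress σ_v:
halite: 2170 kg/m³ × 9.81 m/s² × 2350 m = 5.003×10^7 Pa = 50.03 MPa
Pore pressure P_p = 999 kg/m³ × 9.81 m/s² × 2350 m = 2.303×10^7 Pa = 23.03 MPa
Effective stress σ' = σ_v − P_p = 50.03 − 23.03 = 26.996 MPa = 266.43 atm

266 atm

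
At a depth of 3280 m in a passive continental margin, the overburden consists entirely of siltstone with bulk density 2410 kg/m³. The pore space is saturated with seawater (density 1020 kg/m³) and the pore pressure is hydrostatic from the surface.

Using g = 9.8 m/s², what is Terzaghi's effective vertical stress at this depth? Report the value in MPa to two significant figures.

45 MPa

Overburden (lithostatic) stress σ_v:
siltstone: 2410 kg/m³ × 9.8 m/s² × 3280 m = 7.747×10^7 Pa = 77.47 MPa
Pore pressure P_p = 1020 kg/m³ × 9.8 m/s² × 3280 m = 3.279×10^7 Pa = 32.79 MPa
Effective stress σ' = σ_v − P_p = 77.47 − 32.79 = 44.680 MPa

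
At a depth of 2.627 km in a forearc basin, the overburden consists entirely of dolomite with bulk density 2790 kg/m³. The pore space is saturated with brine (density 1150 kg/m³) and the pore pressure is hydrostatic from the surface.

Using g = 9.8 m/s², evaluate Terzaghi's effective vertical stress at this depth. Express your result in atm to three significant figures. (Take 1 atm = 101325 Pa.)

417 atm

Overburden (lithostatic) stress σ_v:
dolomite: 2790 kg/m³ × 9.8 m/s² × 2627 m = 7.183×10^7 Pa = 71.83 MPa
Pore pressure P_p = 1150 kg/m³ × 9.8 m/s² × 2627 m = 2.961×10^7 Pa = 29.61 MPa
Effective stress σ' = σ_v − P_p = 71.83 − 29.61 = 42.221 MPa = 416.69 atm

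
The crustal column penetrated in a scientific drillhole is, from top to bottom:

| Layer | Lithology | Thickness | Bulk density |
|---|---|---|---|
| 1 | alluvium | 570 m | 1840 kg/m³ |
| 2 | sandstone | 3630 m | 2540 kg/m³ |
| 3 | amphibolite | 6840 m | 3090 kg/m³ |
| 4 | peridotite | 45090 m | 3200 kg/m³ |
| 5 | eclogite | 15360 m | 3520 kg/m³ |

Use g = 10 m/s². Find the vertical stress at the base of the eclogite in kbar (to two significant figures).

23 kbar

alluvium: 1840 kg/m³ × 10 m/s² × 570 m = 1.049×10^7 Pa = 0.1049 kbar
sandstone: 2540 kg/m³ × 10 m/s² × 3630 m = 9.220×10^7 Pa = 0.9220 kbar
amphibolite: 3090 kg/m³ × 10 m/s² × 6840 m = 2.114×10^8 Pa = 2.114 kbar
peridotite: 3200 kg/m³ × 10 m/s² × 45090 m = 1.443×10^9 Pa = 14.43 kbar
eclogite: 3520 kg/m³ × 10 m/s² × 15360 m = 5.407×10^8 Pa = 5.407 kbar
Total = 0.1049 + 0.9220 + 2.114 + 14.43 + 5.407 = 22.976 kbar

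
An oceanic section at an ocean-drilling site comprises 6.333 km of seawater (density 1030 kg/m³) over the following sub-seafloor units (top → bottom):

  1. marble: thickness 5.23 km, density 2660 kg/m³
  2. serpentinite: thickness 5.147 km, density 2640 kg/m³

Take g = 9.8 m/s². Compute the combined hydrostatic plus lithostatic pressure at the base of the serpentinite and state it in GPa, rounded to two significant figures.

seawater: 1030 kg/m³ × 9.8 m/s² × 6333 m = 6.393×10^7 Pa = 0.06393 GPa
marble: 2660 kg/m³ × 9.8 m/s² × 5230 m = 1.363×10^8 Pa = 0.1363 GPa
serpentinite: 2640 kg/m³ × 9.8 m/s² × 5147 m = 1.332×10^8 Pa = 0.1332 GPa
Total = 0.06393 + 0.1363 + 0.1332 = 0.33342 GPa

0.33 GPa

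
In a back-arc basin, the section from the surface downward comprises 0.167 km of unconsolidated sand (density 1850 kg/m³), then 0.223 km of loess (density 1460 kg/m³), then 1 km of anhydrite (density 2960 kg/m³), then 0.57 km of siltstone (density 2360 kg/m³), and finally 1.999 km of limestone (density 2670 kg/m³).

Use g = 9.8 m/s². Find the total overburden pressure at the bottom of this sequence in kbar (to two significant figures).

1.0 kbar

unconsolidated sand: 1850 kg/m³ × 9.8 m/s² × 167 m = 3.028×10^6 Pa = 0.03028 kbar
loess: 1460 kg/m³ × 9.8 m/s² × 223 m = 3.191×10^6 Pa = 0.03191 kbar
anhydrite: 2960 kg/m³ × 9.8 m/s² × 1000 m = 2.901×10^7 Pa = 0.2901 kbar
siltstone: 2360 kg/m³ × 9.8 m/s² × 570 m = 1.318×10^7 Pa = 0.1318 kbar
limestone: 2670 kg/m³ × 9.8 m/s² × 1999 m = 5.231×10^7 Pa = 0.5231 kbar
Total = 0.03028 + 0.03191 + 0.2901 + 0.1318 + 0.5231 = 1.0072 kbar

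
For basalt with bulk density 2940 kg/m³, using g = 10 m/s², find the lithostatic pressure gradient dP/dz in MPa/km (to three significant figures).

dP/dz = ρg = 2940 kg/m³ × 10 m/s² = 29400 Pa/m
= 29400 Pa/m × (1 MPa/km / 1000.0 Pa/m) = 29.400 MPa/km

29.4 MPa/km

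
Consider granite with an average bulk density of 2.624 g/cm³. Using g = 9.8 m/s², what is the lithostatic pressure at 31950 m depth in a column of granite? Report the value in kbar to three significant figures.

granite: 2624 kg/m³ × 9.8 m/s² × 31950 m = 8.216×10^8 Pa = 8.216 kbar

8.22 kbar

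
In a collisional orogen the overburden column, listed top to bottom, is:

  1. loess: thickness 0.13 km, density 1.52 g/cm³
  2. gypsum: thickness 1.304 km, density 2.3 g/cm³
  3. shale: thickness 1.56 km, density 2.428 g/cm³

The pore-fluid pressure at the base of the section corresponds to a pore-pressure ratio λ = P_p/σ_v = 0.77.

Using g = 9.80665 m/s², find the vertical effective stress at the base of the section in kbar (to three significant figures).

Overburden (lithostatic) stress σ_v:
loess: 1520 kg/m³ × 9.80665 m/s² × 130 m = 1.938×10^6 Pa = 1.938 MPa
gypsum: 2300 kg/m³ × 9.80665 m/s² × 1304 m = 2.941×10^7 Pa = 29.41 MPa
shale: 2428 kg/m³ × 9.80665 m/s² × 1560 m = 3.714×10^7 Pa = 37.14 MPa
Total = 1.938 + 29.41 + 37.14 = 68.494 MPa
Pore pressure P_p = λ·σ_v = 0.77 × 68.49 MPa = 52.74 MPa
Effective stress σ' = σ_v − P_p = 68.49 − 52.74 = 15.754 MPa = 0.15754 kbar

0.158 kbar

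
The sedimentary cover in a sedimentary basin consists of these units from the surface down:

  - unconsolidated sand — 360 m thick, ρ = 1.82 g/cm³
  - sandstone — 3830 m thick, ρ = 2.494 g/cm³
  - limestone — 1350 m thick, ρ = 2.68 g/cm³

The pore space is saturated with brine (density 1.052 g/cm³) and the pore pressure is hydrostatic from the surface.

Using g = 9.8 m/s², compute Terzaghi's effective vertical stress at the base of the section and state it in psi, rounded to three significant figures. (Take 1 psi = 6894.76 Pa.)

Overburden (lithostatic) stress σ_v:
unconsolidated sand: 1820 kg/m³ × 9.8 m/s² × 360 m = 6.421×10^6 Pa = 6.421 MPa
sandstone: 2494 kg/m³ × 9.8 m/s² × 3830 m = 9.361×10^7 Pa = 93.61 MPa
limestone: 2680 kg/m³ × 9.8 m/s² × 1350 m = 3.546×10^7 Pa = 35.46 MPa
Total = 6.421 + 93.61 + 35.46 = 135.49 MPa
Pore pressure P_p = 1052 kg/m³ × 9.8 m/s² × 5540 m = 5.712×10^7 Pa = 57.12 MPa
Effective stress σ' = σ_v − P_p = 135.5 − 57.12 = 78.372 MPa = 11367 psi

11400 psi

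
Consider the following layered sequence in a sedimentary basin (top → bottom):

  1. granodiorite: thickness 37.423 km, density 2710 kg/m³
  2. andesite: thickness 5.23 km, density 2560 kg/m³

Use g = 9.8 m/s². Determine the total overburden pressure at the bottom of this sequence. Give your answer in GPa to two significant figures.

granodiorite: 2710 kg/m³ × 9.8 m/s² × 37423 m = 9.939×10^8 Pa = 0.9939 GPa
andesite: 2560 kg/m³ × 9.8 m/s² × 5230 m = 1.312×10^8 Pa = 0.1312 GPa
Total = 0.9939 + 0.1312 = 1.1251 GPa

1.1 GPa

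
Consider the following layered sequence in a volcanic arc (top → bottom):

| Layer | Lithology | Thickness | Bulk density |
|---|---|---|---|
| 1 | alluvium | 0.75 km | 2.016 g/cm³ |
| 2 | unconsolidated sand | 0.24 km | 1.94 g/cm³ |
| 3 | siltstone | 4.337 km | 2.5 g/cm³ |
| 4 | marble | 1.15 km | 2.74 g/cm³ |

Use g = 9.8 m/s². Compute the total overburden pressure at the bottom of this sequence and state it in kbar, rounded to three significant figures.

alluvium: 2016 kg/m³ × 9.8 m/s² × 750 m = 1.482×10^7 Pa = 0.1482 kbar
unconsolidated sand: 1940 kg/m³ × 9.8 m/s² × 240 m = 4.563×10^6 Pa = 0.04563 kbar
siltstone: 2500 kg/m³ × 9.8 m/s² × 4337 m = 1.063×10^8 Pa = 1.063 kbar
marble: 2740 kg/m³ × 9.8 m/s² × 1150 m = 3.088×10^7 Pa = 0.3088 kbar
Total = 0.1482 + 0.04563 + 1.063 + 0.3088 = 1.5652 kbar

1.57 kbar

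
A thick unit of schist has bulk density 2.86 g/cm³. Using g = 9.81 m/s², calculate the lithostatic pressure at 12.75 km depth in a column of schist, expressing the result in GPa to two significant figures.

0.36 GPa

schist: 2860 kg/m³ × 9.81 m/s² × 12750 m = 3.577×10^8 Pa = 0.3577 GPa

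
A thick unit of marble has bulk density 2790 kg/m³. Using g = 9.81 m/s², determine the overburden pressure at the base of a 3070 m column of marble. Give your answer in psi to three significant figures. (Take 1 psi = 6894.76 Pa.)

12200 psi

marble: 2790 kg/m³ × 9.81 m/s² × 3070 m = 8.403×10^7 Pa = 12187 psi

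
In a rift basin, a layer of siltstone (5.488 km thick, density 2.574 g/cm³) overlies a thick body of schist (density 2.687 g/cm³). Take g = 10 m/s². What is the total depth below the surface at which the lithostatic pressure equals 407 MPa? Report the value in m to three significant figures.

15400 m

Pressure at base of upper layers: 2574×10×5488 = 1.413×10^8 Pa = 141.3 MPa
Remaining pressure to be supplied by schist: 4.070×10^8 − 1.413×10^8 = 2.657×10^8 Pa
Additional depth in schist = 2.657×10^8 Pa / (2687 kg/m³ × 10 m/s²) = 9889.8 m
Total depth = 5488 m + 9889.8 m = 15378 m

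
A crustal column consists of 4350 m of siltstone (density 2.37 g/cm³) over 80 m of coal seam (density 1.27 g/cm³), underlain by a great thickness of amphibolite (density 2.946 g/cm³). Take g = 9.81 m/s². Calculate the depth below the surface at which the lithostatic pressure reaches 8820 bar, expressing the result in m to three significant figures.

31400 m

Pressure at base of upper layers: 2370×9.81×4350 + 1270×9.81×80 = 1.021×10^8 Pa = 1021 bar
Remaining pressure to be supplied by amphibolite: 8.820×10^8 − 1.021×10^8 = 7.799×10^8 Pa
Additional depth in amphibolite = 7.799×10^8 Pa / (2946 kg/m³ × 9.81 m/s²) = 26985 m
Total depth = 4430 m + 26985 m = 31415 m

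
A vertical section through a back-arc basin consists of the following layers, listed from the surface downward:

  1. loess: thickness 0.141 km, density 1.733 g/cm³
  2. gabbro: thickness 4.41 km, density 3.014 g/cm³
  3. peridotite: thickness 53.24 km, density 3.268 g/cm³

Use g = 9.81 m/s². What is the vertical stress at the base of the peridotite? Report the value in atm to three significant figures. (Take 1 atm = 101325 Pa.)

loess: 1733 kg/m³ × 9.81 m/s² × 141 m = 2.397×10^6 Pa = 23.66 atm
gabbro: 3014 kg/m³ × 9.81 m/s² × 4410 m = 1.304×10^8 Pa = 1287 atm
peridotite: 3268 kg/m³ × 9.81 m/s² × 53240 m = 1.707×10^9 Pa = 16845 atm
Total = 23.66 + 1287 + 16845 = 18156 atm

18200 atm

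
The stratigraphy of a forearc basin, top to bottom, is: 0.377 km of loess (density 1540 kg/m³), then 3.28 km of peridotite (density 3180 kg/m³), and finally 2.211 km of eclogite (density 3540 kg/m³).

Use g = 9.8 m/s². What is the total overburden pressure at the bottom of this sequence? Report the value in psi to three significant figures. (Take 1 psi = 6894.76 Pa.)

26800 psi

loess: 1540 kg/m³ × 9.8 m/s² × 377 m = 5.690×10^6 Pa = 825.2 psi
peridotite: 3180 kg/m³ × 9.8 m/s² × 3280 m = 1.022×10^8 Pa = 14825 psi
eclogite: 3540 kg/m³ × 9.8 m/s² × 2211 m = 7.670×10^7 Pa = 11125 psi
Total = 825.2 + 14825 + 11125 = 26776 psi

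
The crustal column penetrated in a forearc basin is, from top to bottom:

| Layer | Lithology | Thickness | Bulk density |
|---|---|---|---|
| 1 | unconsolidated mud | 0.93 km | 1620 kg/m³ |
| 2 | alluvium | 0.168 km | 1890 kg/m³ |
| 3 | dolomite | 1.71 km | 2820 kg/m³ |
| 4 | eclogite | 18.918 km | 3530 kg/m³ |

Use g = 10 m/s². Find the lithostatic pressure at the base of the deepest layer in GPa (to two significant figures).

0.73 GPa

unconsolidated mud: 1620 kg/m³ × 10 m/s² × 930 m = 1.507×10^7 Pa = 0.01507 GPa
alluvium: 1890 kg/m³ × 10 m/s² × 168 m = 3.175×10^6 Pa = 3.175×10^-3 GPa
dolomite: 2820 kg/m³ × 10 m/s² × 1710 m = 4.822×10^7 Pa = 0.04822 GPa
eclogite: 3530 kg/m³ × 10 m/s² × 18918 m = 6.678×10^8 Pa = 0.6678 GPa
Total = 0.01507 + 3.175×10^-3 + 0.04822 + 0.6678 = 0.73427 GPa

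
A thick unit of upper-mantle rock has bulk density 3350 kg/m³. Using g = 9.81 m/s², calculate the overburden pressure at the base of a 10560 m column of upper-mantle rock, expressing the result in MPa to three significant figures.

upper-mantle rock: 3350 kg/m³ × 9.81 m/s² × 10560 m = 3.470×10^8 Pa = 347.0 MPa

347 MPa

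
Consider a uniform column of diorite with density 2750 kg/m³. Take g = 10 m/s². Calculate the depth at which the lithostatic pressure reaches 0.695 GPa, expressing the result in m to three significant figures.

h = P/(ρg) = 0.695 GPa / (2750 kg/m³ × 10 m/s²) = 6.950×10^8 Pa / 27500 Pa/m = 25273 m

25300 m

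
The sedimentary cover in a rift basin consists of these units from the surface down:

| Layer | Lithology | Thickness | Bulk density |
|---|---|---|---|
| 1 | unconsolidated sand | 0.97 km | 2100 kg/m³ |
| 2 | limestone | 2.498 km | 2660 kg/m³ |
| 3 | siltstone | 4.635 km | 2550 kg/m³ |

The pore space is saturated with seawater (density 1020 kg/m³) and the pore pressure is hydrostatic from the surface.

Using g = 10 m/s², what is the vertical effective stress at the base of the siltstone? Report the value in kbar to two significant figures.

1.2 kbar

Overburden (lithostatic) stress σ_v:
unconsolidated sand: 2100 kg/m³ × 10 m/s² × 970 m = 2.037×10^7 Pa = 20.37 MPa
limestone: 2660 kg/m³ × 10 m/s² × 2498 m = 6.645×10^7 Pa = 66.45 MPa
siltstone: 2550 kg/m³ × 10 m/s² × 4635 m = 1.182×10^8 Pa = 118.2 MPa
Total = 20.37 + 66.45 + 118.2 = 205.01 MPa
Pore pressure P_p = 1020 kg/m³ × 10 m/s² × 8103 m = 8.265×10^7 Pa = 82.65 MPa
Effective stress σ' = σ_v − P_p = 205.0 − 82.65 = 122.36 MPa = 1.2236 kbar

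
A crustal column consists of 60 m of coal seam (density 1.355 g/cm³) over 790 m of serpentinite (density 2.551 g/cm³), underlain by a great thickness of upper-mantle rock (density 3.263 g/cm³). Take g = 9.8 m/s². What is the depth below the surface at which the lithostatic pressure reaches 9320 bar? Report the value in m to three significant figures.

29400 m

Pressure at base of upper layers: 1355×9.8×60 + 2551×9.8×790 = 2.055×10^7 Pa = 205.5 bar
Remaining pressure to be supplied by upper-mantle rock: 9.320×10^8 − 2.055×10^7 = 9.115×10^8 Pa
Additional depth in upper-mantle rock = 9.115×10^8 Pa / (3263 kg/m³ × 9.8 m/s²) = 28503 m
Total depth = 850 m + 28503 m = 29353 m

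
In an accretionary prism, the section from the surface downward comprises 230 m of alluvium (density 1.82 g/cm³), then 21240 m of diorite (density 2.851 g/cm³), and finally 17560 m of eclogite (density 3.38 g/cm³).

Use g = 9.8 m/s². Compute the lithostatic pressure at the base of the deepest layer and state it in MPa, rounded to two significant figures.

1200 MPa

alluvium: 1820 kg/m³ × 9.8 m/s² × 230 m = 4.102×10^6 Pa = 4.102 MPa
diorite: 2851 kg/m³ × 9.8 m/s² × 21240 m = 5.934×10^8 Pa = 593.4 MPa
eclogite: 3380 kg/m³ × 9.8 m/s² × 17560 m = 5.817×10^8 Pa = 581.7 MPa
Total = 4.102 + 593.4 + 581.7 = 1179.2 MPa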